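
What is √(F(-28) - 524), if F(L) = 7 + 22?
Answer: 3*I*√55 ≈ 22.249*I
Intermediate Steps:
F(L) = 29
√(F(-28) - 524) = √(29 - 524) = √(-495) = 3*I*√55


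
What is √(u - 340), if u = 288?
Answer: 2*I*√13 ≈ 7.2111*I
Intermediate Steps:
√(u - 340) = √(288 - 340) = √(-52) = 2*I*√13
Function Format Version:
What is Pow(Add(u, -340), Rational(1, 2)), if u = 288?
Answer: Mul(2, I, Pow(13, Rational(1, 2))) ≈ Mul(7.2111, I)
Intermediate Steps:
Pow(Add(u, -340), Rational(1, 2)) = Pow(Add(288, -340), Rational(1, 2)) = Pow(-52, Rational(1, 2)) = Mul(2, I, Pow(13, Rational(1, 2)))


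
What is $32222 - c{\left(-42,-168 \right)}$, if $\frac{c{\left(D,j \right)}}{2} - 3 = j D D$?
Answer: $624920$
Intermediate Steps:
$c{\left(D,j \right)} = 6 + 2 j D^{2}$ ($c{\left(D,j \right)} = 6 + 2 j D D = 6 + 2 D j D = 6 + 2 j D^{2}$)
$32222 - c{\left(-42,-168 \right)} = 32222 - \left(6 + 2 \left(-168\right) \left(-42\right)^{2}\right) = 32222 - \left(6 + 2 \left(-168\right) 1764\right) = 32222 - \left(6 - 592704\right) = 32222 - -592698 = 32222 + 592698 = 624920$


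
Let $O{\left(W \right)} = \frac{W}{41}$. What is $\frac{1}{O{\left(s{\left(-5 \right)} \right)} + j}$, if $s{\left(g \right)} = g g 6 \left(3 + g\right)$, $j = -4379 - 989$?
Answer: $- \frac{41}{220388} \approx -0.00018604$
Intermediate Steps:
$j = -5368$ ($j = -4379 - 989 = -5368$)
$s{\left(g \right)} = g^{2} \left(18 + 6 g\right)$
$O{\left(W \right)} = \frac{W}{41}$ ($O{\left(W \right)} = W \frac{1}{41} = \frac{W}{41}$)
$\frac{1}{O{\left(s{\left(-5 \right)} \right)} + j} = \frac{1}{\frac{6 \left(-5\right)^{2} \left(3 - 5\right)}{41} - 5368} = \frac{1}{\frac{6 \cdot 25 \left(-2\right)}{41} - 5368} = \frac{1}{\frac{1}{41} \left(-300\right) - 5368} = \frac{1}{- \frac{300}{41} - 5368} = \frac{1}{- \frac{220388}{41}} = - \frac{41}{220388}$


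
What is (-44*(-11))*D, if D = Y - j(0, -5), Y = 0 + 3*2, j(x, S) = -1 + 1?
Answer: 2904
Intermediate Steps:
j(x, S) = 0
Y = 6 (Y = 0 + 6 = 6)
D = 6 (D = 6 - 1*0 = 6 + 0 = 6)
(-44*(-11))*D = -44*(-11)*6 = 484*6 = 2904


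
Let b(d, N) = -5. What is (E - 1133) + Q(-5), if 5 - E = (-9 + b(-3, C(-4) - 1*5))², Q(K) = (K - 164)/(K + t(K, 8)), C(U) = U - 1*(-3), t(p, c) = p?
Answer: -13071/10 ≈ -1307.1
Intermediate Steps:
C(U) = 3 + U (C(U) = U + 3 = 3 + U)
Q(K) = (-164 + K)/(2*K) (Q(K) = (K - 164)/(K + K) = (-164 + K)/((2*K)) = (-164 + K)*(1/(2*K)) = (-164 + K)/(2*K))
E = -191 (E = 5 - (-9 - 5)² = 5 - 1*(-14)² = 5 - 1*196 = 5 - 196 = -191)
(E - 1133) + Q(-5) = (-191 - 1133) + (½)*(-164 - 5)/(-5) = -1324 + (½)*(-⅕)*(-169) = -1324 + 169/10 = -13071/10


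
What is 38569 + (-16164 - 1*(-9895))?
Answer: 32300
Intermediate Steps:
38569 + (-16164 - 1*(-9895)) = 38569 + (-16164 + 9895) = 38569 - 6269 = 32300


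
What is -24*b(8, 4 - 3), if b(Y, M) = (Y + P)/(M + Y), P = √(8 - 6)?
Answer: -64/3 - 8*√2/3 ≈ -25.105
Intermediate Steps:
P = √2 ≈ 1.4142
b(Y, M) = (Y + √2)/(M + Y)
-24*b(8, 4 - 3) = -24*(8 + √2)/((4 - 3) + 8) = -24*(8 + √2)/(1 + 8) = -24*(8 + √2)/9 = -8*(8 + √2)/3 = -24*(8/9 + √2/9) = -64/3 - 8*√2/3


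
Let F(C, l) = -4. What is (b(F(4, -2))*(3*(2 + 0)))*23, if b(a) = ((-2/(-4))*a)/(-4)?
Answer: 69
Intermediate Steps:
b(a) = -a/8 (b(a) = ((-2*(-¼))*a)*(-¼) = (a/2)*(-¼) = -a/8)
(b(F(4, -2))*(3*(2 + 0)))*23 = ((-⅛*(-4))*(3*(2 + 0)))*23 = ((3*2)/2)*23 = ((½)*6)*23 = 3*23 = 69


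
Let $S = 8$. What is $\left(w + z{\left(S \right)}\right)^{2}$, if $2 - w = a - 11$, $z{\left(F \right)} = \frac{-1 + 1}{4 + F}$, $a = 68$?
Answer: $3025$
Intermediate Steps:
$z{\left(F \right)} = 0$ ($z{\left(F \right)} = \frac{0}{4 + F} = 0$)
$w = -55$ ($w = 2 - \left(68 - 11\right) = 2 - 57 = -55$)
$\left(w + z{\left(S \right)}\right)^{2} = \left(-55 + 0\right)^{2} = \left(-55\right)^{2} = 3025$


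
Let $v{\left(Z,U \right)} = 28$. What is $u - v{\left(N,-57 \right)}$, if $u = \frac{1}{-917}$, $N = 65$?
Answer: $- \frac{25677}{917} \approx -28.001$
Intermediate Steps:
$u = - \frac{1}{917} \approx -0.0010905$
$u - v{\left(N,-57 \right)} = - \frac{1}{917} - 28 = - \frac{25677}{917}$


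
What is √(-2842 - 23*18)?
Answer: 2*I*√814 ≈ 57.061*I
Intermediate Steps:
√(-2842 - 23*18) = √(-2842 - 414) = √(-3256) = 2*I*√814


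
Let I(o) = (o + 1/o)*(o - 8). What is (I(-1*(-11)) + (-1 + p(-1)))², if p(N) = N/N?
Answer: 133956/121 ≈ 1107.1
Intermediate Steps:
I(o) = (-8 + o)*(o + 1/o) (I(o) = (o + 1/o)*(-8 + o) = (-8 + o)*(o + 1/o))
p(N) = 1
(I(-1*(-11)) + (-1 + p(-1)))² = ((1 + (-1*(-11))² - (-8)*(-11) - 8/((-1*(-11)))) + (-1 + 1))² = ((1 + 11² - 8*11 - 8/11) + 0)² = ((1 + 121 - 88 - 8*1/11) + 0)² = ((1 + 121 - 88 - 8/11) + 0)² = (366/11 + 0)² = (366/11)² = 133956/121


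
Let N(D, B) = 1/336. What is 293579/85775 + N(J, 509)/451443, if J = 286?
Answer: 44531486076767/13010767837200 ≈ 3.4227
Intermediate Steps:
N(D, B) = 1/336
293579/85775 + N(J, 509)/451443 = 293579/85775 + (1/336)/451443 = 293579*(1/85775) + (1/336)*(1/451443) = 293579/85775 + 1/151684848 = 44531486076767/13010767837200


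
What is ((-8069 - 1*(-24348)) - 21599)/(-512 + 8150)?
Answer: -140/201 ≈ -0.69652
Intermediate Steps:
((-8069 - 1*(-24348)) - 21599)/(-512 + 8150) = ((-8069 + 24348) - 21599)/7638 = (16279 - 21599)*(1/7638) = -5320*1/7638 = -140/201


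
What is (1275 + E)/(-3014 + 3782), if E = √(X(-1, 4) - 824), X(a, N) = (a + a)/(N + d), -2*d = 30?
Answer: 425/256 + I*√99682/8448 ≈ 1.6602 + 0.037373*I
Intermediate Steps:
d = -15 (d = -½*30 = -15)
X(a, N) = 2*a/(-15 + N) (X(a, N) = (a + a)/(N - 15) = (2*a)/(-15 + N) = 2*a/(-15 + N))
E = I*√99682/11 (E = √(2*(-1)/(-15 + 4) - 824) = √(2*(-1)/(-11) - 824) = √(2*(-1)*(-1/11) - 824) = √(2/11 - 824) = √(-9062/11) = I*√99682/11 ≈ 28.702*I)
(1275 + E)/(-3014 + 3782) = (1275 + I*√99682/11)/(-3014 + 3782) = (1275 + I*√99682/11)/768 = (1275 + I*√99682/11)*(1/768) = 425/256 + I*√99682/8448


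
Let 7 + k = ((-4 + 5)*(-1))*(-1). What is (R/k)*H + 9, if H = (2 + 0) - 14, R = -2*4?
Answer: -7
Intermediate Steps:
R = -8
k = -6 (k = -7 + ((-4 + 5)*(-1))*(-1) = -7 + (1*(-1))*(-1) = -7 - 1*(-1) = -7 + 1 = -6)
H = -12 (H = 2 - 14 = -12)
(R/k)*H + 9 = -8/(-6)*(-12) + 9 = -8*(-1/6)*(-12) + 9 = (4/3)*(-12) + 9 = -16 + 9 = -7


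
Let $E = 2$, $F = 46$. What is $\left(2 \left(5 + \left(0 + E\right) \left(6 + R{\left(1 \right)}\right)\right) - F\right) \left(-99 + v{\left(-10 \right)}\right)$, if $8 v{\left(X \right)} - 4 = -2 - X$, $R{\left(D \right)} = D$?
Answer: $780$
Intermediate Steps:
$v{\left(X \right)} = \frac{1}{4} - \frac{X}{8}$ ($v{\left(X \right)} = \frac{1}{2} + \frac{-2 - X}{8} = \frac{1}{2} - \left(\frac{1}{4} + \frac{X}{8}\right) = \frac{1}{4} - \frac{X}{8}$)
$\left(2 \left(5 + \left(0 + E\right) \left(6 + R{\left(1 \right)}\right)\right) - F\right) \left(-99 + v{\left(-10 \right)}\right) = \left(2 \left(5 + \left(0 + 2\right) \left(6 + 1\right)\right) - 46\right) \left(-99 + \left(\frac{1}{4} - - \frac{5}{4}\right)\right) = \left(2 \left(5 + 2 \cdot 7\right) - 46\right) \left(-99 + \left(\frac{1}{4} + \frac{5}{4}\right)\right) = \left(2 \left(5 + 14\right) - 46\right) \left(-99 + \frac{3}{2}\right) = \left(2 \cdot 19 - 46\right) \left(- \frac{195}{2}\right) = \left(38 - 46\right) \left(- \frac{195}{2}\right) = \left(-8\right) \left(- \frac{195}{2}\right) = 780$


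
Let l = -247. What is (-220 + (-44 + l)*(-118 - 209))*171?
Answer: 16234227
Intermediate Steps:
(-220 + (-44 + l)*(-118 - 209))*171 = (-220 + (-44 - 247)*(-118 - 209))*171 = (-220 - 291*(-327))*171 = (-220 + 95157)*171 = 94937*171 = 16234227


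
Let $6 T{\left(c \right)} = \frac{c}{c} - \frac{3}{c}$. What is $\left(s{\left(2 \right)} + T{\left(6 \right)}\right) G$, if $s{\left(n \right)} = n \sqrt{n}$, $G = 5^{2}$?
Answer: $\frac{25}{12} + 50 \sqrt{2} \approx 72.794$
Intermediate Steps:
$G = 25$
$T{\left(c \right)} = \frac{1}{6} - \frac{1}{2 c}$ ($T{\left(c \right)} = \frac{\frac{c}{c} - \frac{3}{c}}{6} = \frac{1 - \frac{3}{c}}{6} = \frac{1}{6} - \frac{1}{2 c}$)
$s{\left(n \right)} = n^{\frac{3}{2}}$
$\left(s{\left(2 \right)} + T{\left(6 \right)}\right) G = \left(2^{\frac{3}{2}} + \frac{-3 + 6}{6 \cdot 6}\right) 25 = \left(2 \sqrt{2} + \frac{1}{6} \cdot \frac{1}{6} \cdot 3\right) 25 = \left(2 \sqrt{2} + \frac{1}{12}\right) 25 = \left(\frac{1}{12} + 2 \sqrt{2}\right) 25 = \frac{25}{12} + 50 \sqrt{2}$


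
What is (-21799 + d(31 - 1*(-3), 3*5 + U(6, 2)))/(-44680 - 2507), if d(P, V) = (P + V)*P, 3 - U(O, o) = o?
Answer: 20099/47187 ≈ 0.42594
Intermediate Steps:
U(O, o) = 3 - o
d(P, V) = P*(P + V)
(-21799 + d(31 - 1*(-3), 3*5 + U(6, 2)))/(-44680 - 2507) = (-21799 + (31 - 1*(-3))*((31 - 1*(-3)) + (3*5 + (3 - 1*2))))/(-44680 - 2507) = (-21799 + (31 + 3)*((31 + 3) + (15 + (3 - 2))))/(-47187) = (-21799 + 34*(34 + (15 + 1)))*(-1/47187) = (-21799 + 34*(34 + 16))*(-1/47187) = (-21799 + 34*50)*(-1/47187) = (-21799 + 1700)*(-1/47187) = -20099*(-1/47187) = 20099/47187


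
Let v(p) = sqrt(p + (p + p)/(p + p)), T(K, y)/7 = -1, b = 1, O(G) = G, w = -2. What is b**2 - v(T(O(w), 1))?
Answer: 1 - I*sqrt(6) ≈ 1.0 - 2.4495*I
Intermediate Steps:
T(K, y) = -7 (T(K, y) = 7*(-1) = -7)
v(p) = sqrt(1 + p) (v(p) = sqrt(p + (2*p)/((2*p))) = sqrt(p + (2*p)*(1/(2*p))) = sqrt(p + 1) = sqrt(1 + p))
b**2 - v(T(O(w), 1)) = 1**2 - sqrt(1 - 7) = 1 - sqrt(-6) = 1 - I*sqrt(6)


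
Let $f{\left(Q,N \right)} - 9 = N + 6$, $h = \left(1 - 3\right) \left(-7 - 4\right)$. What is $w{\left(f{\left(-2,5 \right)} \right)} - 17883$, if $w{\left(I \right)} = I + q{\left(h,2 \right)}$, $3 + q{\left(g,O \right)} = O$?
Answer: $-17864$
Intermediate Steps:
$h = 22$ ($h = - 2 \left(-7 - 4\right) = \left(-2\right) \left(-11\right) = 22$)
$q{\left(g,O \right)} = -3 + O$
$f{\left(Q,N \right)} = 15 + N$ ($f{\left(Q,N \right)} = 9 + \left(N + 6\right) = 9 + \left(6 + N\right) = 15 + N$)
$w{\left(I \right)} = -1 + I$ ($w{\left(I \right)} = I + \left(-3 + 2\right) = I - 1 = -1 + I$)
$w{\left(f{\left(-2,5 \right)} \right)} - 17883 = \left(-1 + \left(15 + 5\right)\right) - 17883 = \left(-1 + 20\right) - 17883 = 19 - 17883 = -17864$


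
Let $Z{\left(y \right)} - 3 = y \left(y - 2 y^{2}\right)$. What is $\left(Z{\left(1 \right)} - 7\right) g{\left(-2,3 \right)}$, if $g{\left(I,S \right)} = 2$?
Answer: $-10$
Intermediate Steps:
$Z{\left(y \right)} = 3 + y \left(y - 2 y^{2}\right)$
$\left(Z{\left(1 \right)} - 7\right) g{\left(-2,3 \right)} = \left(\left(3 + 1^{2} - 2 \cdot 1^{3}\right) - 7\right) 2 = \left(\left(3 + 1 - 2\right) - 7\right) 2 = \left(2 - 7\right) 2 = \left(-5\right) 2 = -10$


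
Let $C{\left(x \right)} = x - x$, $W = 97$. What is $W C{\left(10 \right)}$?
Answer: $0$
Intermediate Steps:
$C{\left(x \right)} = 0$
$W C{\left(10 \right)} = 97 \cdot 0 = 0$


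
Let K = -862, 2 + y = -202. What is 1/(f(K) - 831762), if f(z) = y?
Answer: -1/831966 ≈ -1.2020e-6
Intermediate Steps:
y = -204 (y = -2 - 202 = -204)
f(z) = -204
1/(f(K) - 831762) = 1/(-204 - 831762) = 1/(-831966) = -1/831966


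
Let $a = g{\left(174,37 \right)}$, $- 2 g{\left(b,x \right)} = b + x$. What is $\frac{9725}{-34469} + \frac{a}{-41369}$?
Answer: $- \frac{797354091}{2851896122} \approx -0.27959$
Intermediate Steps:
$g{\left(b,x \right)} = - \frac{b}{2} - \frac{x}{2}$ ($g{\left(b,x \right)} = - \frac{b + x}{2} = - \frac{b}{2} - \frac{x}{2}$)
$a = - \frac{211}{2}$ ($a = \left(- \frac{1}{2}\right) 174 - \frac{37}{2} = -87 - \frac{37}{2} = - \frac{211}{2} \approx -105.5$)
$\frac{9725}{-34469} + \frac{a}{-41369} = \frac{9725}{-34469} - \frac{211}{2 \left(-41369\right)} = 9725 \left(- \frac{1}{34469}\right) - - \frac{211}{82738} = - \frac{9725}{34469} + \frac{211}{82738} = - \frac{797354091}{2851896122}$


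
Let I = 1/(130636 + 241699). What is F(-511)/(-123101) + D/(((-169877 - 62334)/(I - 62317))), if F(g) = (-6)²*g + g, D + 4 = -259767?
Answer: -105997018728859947097/1520478179829455 ≈ -69713.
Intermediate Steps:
D = -259771 (D = -4 - 259767 = -259771)
I = 1/372335 ≈ 2.6858e-6
F(g) = 37*g (F(g) = 36*g + g = 37*g)
F(-511)/(-123101) + D/(((-169877 - 62334)/(I - 62317))) = (37*(-511))/(-123101) - 259771*(1/372335 - 62317)/(-169877 - 62334) = -18907*(-1/123101) - 259771/((-232211/(-23202800194/372335))) = 18907/123101 - 259771/((-232211*(-372335/23202800194))) = 18907/123101 - 259771/12351468955/3314685742 = 18907/123101 - 259771*3314685742/12351468955 = 18907/123101 - 861059229885082/12351468955 = -105997018728859947097/1520478179829455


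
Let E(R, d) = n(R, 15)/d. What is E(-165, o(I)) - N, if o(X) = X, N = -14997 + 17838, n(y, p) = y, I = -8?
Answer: -22563/8 ≈ -2820.4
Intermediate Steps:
N = 2841
E(R, d) = R/d
E(-165, o(I)) - N = -165/(-8) - 1*2841 = -165*(-⅛) - 2841 = 165/8 - 2841 = -22563/8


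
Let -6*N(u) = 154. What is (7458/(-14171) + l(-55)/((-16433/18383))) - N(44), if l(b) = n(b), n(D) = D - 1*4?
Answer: 63672947630/698616129 ≈ 91.141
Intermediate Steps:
n(D) = -4 + D (n(D) = D - 4 = -4 + D)
N(u) = -77/3 (N(u) = -⅙*154 = -77/3)
l(b) = -4 + b
(7458/(-14171) + l(-55)/((-16433/18383))) - N(44) = (7458/(-14171) + (-4 - 55)/((-16433/18383))) - 1*(-77/3) = (7458*(-1/14171) - 59/((-16433*1/18383))) + 77/3 = (-7458/14171 - 59/(-16433/18383)) + 77/3 = (-7458/14171 - 59*(-18383/16433)) + 77/3 = (-7458/14171 + 1084597/16433) + 77/3 = 15247266773/232872043 + 77/3 = 63672947630/698616129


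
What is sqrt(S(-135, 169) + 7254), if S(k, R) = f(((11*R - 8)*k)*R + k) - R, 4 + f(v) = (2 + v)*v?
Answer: sqrt(1783431938035681) ≈ 4.2231e+7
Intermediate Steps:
f(v) = -4 + v*(2 + v) (f(v) = -4 + (2 + v)*v = -4 + v*(2 + v))
S(k, R) = -4 + (k + R*k*(-8 + 11*R))**2 - R + 2*k + 2*R*k*(-8 + 11*R) (S(k, R) = (-4 + (((11*R - 8)*k)*R + k)**2 + 2*(((11*R - 8)*k)*R + k)) - R = (-4 + (((-8 + 11*R)*k)*R + k)**2 + 2*(((-8 + 11*R)*k)*R + k)) - R = (-4 + ((k*(-8 + 11*R))*R + k)**2 + 2*((k*(-8 + 11*R))*R + k)) - R = (-4 + (R*k*(-8 + 11*R) + k)**2 + 2*(R*k*(-8 + 11*R) + k)) - R = (-4 + (k + R*k*(-8 + 11*R))**2 + 2*(k + R*k*(-8 + 11*R))) - R = (-4 + (k + R*k*(-8 + 11*R))**2 + (2*k + 2*R*k*(-8 + 11*R))) - R = (-4 + (k + R*k*(-8 + 11*R))**2 + 2*k + 2*R*k*(-8 + 11*R)) - R = -4 + (k + R*k*(-8 + 11*R))**2 - R + 2*k + 2*R*k*(-8 + 11*R))
sqrt(S(-135, 169) + 7254) = sqrt((-4 - 1*169 + (-135)**2*(1 - 8*169 + 11*169**2)**2 + 2*(-135)*(1 - 8*169 + 11*169**2)) + 7254) = sqrt((-4 - 169 + 18225*(1 - 1352 + 11*28561)**2 + 2*(-135)*(1 - 1352 + 11*28561)) + 7254) = sqrt((-4 - 169 + 18225*(1 - 1352 + 314171)**2 + 2*(-135)*(1 - 1352 + 314171)) + 7254) = sqrt((-4 - 169 + 18225*312820**2 + 2*(-135)*312820) + 7254) = sqrt((-4 - 169 + 18225*97856352400 - 84461400) + 7254) = sqrt((-4 - 169 + 1783432022490000 - 84461400) + 7254) = sqrt(1783431938028427 + 7254) = sqrt(1783431938035681)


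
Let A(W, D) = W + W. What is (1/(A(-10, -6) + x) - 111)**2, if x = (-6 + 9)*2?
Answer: 2418025/196 ≈ 12337.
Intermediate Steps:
A(W, D) = 2*W
x = 6 (x = 3*2 = 6)
(1/(A(-10, -6) + x) - 111)**2 = (1/(2*(-10) + 6) - 111)**2 = (1/(-20 + 6) - 111)**2 = (1/(-14) - 111)**2 = (-1/14 - 111)**2 = (-1555/14)**2 = 2418025/196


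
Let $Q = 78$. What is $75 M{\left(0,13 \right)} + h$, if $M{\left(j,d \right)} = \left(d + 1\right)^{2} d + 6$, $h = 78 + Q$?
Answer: $191706$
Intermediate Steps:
$h = 156$ ($h = 78 + 78 = 156$)
$M{\left(j,d \right)} = 6 + d \left(1 + d\right)^{2}$ ($M{\left(j,d \right)} = \left(1 + d\right)^{2} d + 6 = d \left(1 + d\right)^{2} + 6 = 6 + d \left(1 + d\right)^{2}$)
$75 M{\left(0,13 \right)} + h = 75 \left(6 + 13 \left(1 + 13\right)^{2}\right) + 156 = 75 \left(6 + 13 \cdot 14^{2}\right) + 156 = 75 \left(6 + 13 \cdot 196\right) + 156 = 75 \left(6 + 2548\right) + 156 = 75 \cdot 2554 + 156 = 191550 + 156 = 191706$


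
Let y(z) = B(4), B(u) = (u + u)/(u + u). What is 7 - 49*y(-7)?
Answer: -42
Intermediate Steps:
B(u) = 1 (B(u) = (2*u)/((2*u)) = (2*u)*(1/(2*u)) = 1)
y(z) = 1
7 - 49*y(-7) = 7 - 49*1 = 7 - 49 = -42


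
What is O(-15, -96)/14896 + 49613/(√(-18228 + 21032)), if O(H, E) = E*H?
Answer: 90/931 + 49613*√701/1402 ≈ 937.03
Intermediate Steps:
O(-15, -96)/14896 + 49613/(√(-18228 + 21032)) = -96*(-15)/14896 + 49613/(√(-18228 + 21032)) = 1440*(1/14896) + 49613/(√2804) = 90/931 + 49613/((2*√701)) = 90/931 + 49613*(√701/1402) = 90/931 + 49613*√701/1402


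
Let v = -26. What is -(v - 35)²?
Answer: -3721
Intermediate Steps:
-(v - 35)² = -(-26 - 35)² = -1*(-61)² = -1*3721 = -3721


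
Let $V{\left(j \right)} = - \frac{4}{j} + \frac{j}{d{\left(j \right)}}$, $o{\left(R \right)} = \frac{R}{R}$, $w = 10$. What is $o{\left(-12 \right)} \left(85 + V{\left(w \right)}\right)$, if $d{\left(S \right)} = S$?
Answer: $\frac{428}{5} \approx 85.6$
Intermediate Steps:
$o{\left(R \right)} = 1$
$V{\left(j \right)} = 1 - \frac{4}{j}$ ($V{\left(j \right)} = - \frac{4}{j} + \frac{j}{j} = - \frac{4}{j} + 1 = 1 - \frac{4}{j}$)
$o{\left(-12 \right)} \left(85 + V{\left(w \right)}\right) = 1 \left(85 + \frac{-4 + 10}{10}\right) = 1 \left(85 + \frac{1}{10} \cdot 6\right) = 1 \left(85 + \frac{3}{5}\right) = 1 \cdot \frac{428}{5} = \frac{428}{5}$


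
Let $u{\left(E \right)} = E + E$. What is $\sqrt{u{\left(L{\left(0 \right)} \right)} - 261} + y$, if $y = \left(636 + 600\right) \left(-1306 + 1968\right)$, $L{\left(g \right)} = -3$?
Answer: $818232 + i \sqrt{267} \approx 8.1823 \cdot 10^{5} + 16.34 i$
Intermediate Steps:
$u{\left(E \right)} = 2 E$
$y = 818232$ ($y = 1236 \cdot 662 = 818232$)
$\sqrt{u{\left(L{\left(0 \right)} \right)} - 261} + y = \sqrt{2 \left(-3\right) - 261} + 818232 = \sqrt{-6 - 261} + 818232 = \sqrt{-267} + 818232 = i \sqrt{267} + 818232 = 818232 + i \sqrt{267}$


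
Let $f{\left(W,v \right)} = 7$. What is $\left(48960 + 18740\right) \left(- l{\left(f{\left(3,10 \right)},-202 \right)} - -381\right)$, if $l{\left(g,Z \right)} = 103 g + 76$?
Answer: $-28163200$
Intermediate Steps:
$l{\left(g,Z \right)} = 76 + 103 g$
$\left(48960 + 18740\right) \left(- l{\left(f{\left(3,10 \right)},-202 \right)} - -381\right) = \left(48960 + 18740\right) \left(- (76 + 103 \cdot 7) - -381\right) = 67700 \left(- (76 + 721) + \left(-2677 + 3058\right)\right) = 67700 \left(\left(-1\right) 797 + 381\right) = 67700 \left(-797 + 381\right) = 67700 \left(-416\right) = -28163200$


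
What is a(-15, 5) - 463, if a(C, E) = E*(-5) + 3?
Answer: -485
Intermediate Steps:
a(C, E) = 3 - 5*E (a(C, E) = -5*E + 3 = 3 - 5*E)
a(-15, 5) - 463 = (3 - 5*5) - 463 = (3 - 25) - 463 = -22 - 463 = -485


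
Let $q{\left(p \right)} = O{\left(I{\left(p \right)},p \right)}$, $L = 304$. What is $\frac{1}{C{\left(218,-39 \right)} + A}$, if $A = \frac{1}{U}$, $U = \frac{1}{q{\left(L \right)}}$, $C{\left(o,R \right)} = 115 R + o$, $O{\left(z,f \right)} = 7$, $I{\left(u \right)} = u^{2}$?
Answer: $- \frac{1}{4260} \approx -0.00023474$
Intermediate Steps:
$C{\left(o,R \right)} = o + 115 R$
$q{\left(p \right)} = 7$
$U = \frac{1}{7} \approx 0.14286$
$A = 7$ ($A = \frac{1}{\frac{1}{7}} = 7$)
$\frac{1}{C{\left(218,-39 \right)} + A} = \frac{1}{\left(218 + 115 \left(-39\right)\right) + 7} = \frac{1}{\left(218 - 4485\right) + 7} = \frac{1}{-4267 + 7} = \frac{1}{-4260} = - \frac{1}{4260}$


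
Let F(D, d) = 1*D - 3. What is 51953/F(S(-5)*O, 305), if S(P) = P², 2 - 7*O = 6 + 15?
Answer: -363671/496 ≈ -733.21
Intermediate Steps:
O = -19/7 (O = 2/7 - (6 + 15)/7 = 2/7 - ⅐*21 = 2/7 - 3 = -19/7 ≈ -2.7143)
F(D, d) = -3 + D (F(D, d) = D - 3 = -3 + D)
51953/F(S(-5)*O, 305) = 51953/(-3 + (-5)²*(-19/7)) = 51953/(-3 + 25*(-19/7)) = 51953/(-3 - 475/7) = 51953/(-496/7) = 51953*(-7/496) = -363671/496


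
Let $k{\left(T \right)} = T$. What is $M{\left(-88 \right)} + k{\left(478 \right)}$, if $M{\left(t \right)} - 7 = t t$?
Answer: $8229$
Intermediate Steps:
$M{\left(t \right)} = 7 + t^{2}$ ($M{\left(t \right)} = 7 + t t = 7 + t^{2}$)
$M{\left(-88 \right)} + k{\left(478 \right)} = \left(7 + \left(-88\right)^{2}\right) + 478 = \left(7 + 7744\right) + 478 = 7751 + 478 = 8229$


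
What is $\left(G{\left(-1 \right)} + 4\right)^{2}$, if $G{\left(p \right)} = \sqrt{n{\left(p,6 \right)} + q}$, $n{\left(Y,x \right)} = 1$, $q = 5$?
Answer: $\left(4 + \sqrt{6}\right)^{2} \approx 41.596$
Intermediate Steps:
$G{\left(p \right)} = \sqrt{6}$ ($G{\left(p \right)} = \sqrt{1 + 5} = \sqrt{6}$)
$\left(G{\left(-1 \right)} + 4\right)^{2} = \left(\sqrt{6} + 4\right)^{2} = \left(4 + \sqrt{6}\right)^{2}$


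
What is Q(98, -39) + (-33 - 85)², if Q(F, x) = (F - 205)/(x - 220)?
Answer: 3606423/259 ≈ 13924.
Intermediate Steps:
Q(F, x) = (-205 + F)/(-220 + x)
Q(98, -39) + (-33 - 85)² = (-205 + 98)/(-220 - 39) + (-33 - 85)² = -107/(-259) + (-118)² = -1/259*(-107) + 13924 = 107/259 + 13924 = 3606423/259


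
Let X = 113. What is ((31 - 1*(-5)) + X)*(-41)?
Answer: -6109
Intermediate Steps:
((31 - 1*(-5)) + X)*(-41) = ((31 - 1*(-5)) + 113)*(-41) = ((31 + 5) + 113)*(-41) = (36 + 113)*(-41) = 149*(-41) = -6109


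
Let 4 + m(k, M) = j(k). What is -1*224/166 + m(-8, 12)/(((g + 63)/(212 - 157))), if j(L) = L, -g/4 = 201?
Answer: -9404/20501 ≈ -0.45871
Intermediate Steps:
g = -804 (g = -4*201 = -804)
m(k, M) = -4 + k
-1*224/166 + m(-8, 12)/(((g + 63)/(212 - 157))) = -1*224/166 + (-4 - 8)/(((-804 + 63)/(212 - 157))) = -224*1/166 - 12/((-741/55)) = -112/83 - 12/((-741*1/55)) = -112/83 - 12/(-741/55) = -112/83 - 12*(-55/741) = -112/83 + 220/247 = -9404/20501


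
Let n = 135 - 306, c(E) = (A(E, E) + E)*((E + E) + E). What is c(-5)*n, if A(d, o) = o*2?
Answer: -38475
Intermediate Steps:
A(d, o) = 2*o
c(E) = 9*E² (c(E) = (2*E + E)*((E + E) + E) = (3*E)*(2*E + E) = (3*E)*(3*E) = 9*E²)
n = -171
c(-5)*n = (9*(-5)²)*(-171) = (9*25)*(-171) = 225*(-171) = -38475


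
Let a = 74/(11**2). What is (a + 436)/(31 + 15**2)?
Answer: 26415/15488 ≈ 1.7055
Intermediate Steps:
a = 74/121 ≈ 0.61157
(a + 436)/(31 + 15**2) = (74/121 + 436)/(31 + 15**2) = 52830/(121*(31 + 225)) = (52830/121)/256 = (52830/121)*(1/256) = 26415/15488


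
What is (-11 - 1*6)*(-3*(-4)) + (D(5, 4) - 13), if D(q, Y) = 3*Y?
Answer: -205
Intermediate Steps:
(-11 - 1*6)*(-3*(-4)) + (D(5, 4) - 13) = (-11 - 1*6)*(-3*(-4)) + (3*4 - 13) = (-11 - 6)*12 + (12 - 13) = -17*12 - 1 = -204 - 1 = -205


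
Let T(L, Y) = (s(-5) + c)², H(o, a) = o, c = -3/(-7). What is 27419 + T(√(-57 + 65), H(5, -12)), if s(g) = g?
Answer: 1344555/49 ≈ 27440.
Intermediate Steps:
c = 3/7 (c = -3*(-⅐) = 3/7 ≈ 0.42857)
T(L, Y) = 1024/49 (T(L, Y) = (-5 + 3/7)² = (-32/7)² = 1024/49)
27419 + T(√(-57 + 65), H(5, -12)) = 27419 + 1024/49 = 1344555/49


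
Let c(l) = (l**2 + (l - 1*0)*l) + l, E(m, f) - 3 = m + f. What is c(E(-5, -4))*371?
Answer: 24486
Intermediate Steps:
E(m, f) = 3 + f + m (E(m, f) = 3 + (m + f) = 3 + (f + m) = 3 + f + m)
c(l) = l + 2*l**2 (c(l) = (l**2 + (l + 0)*l) + l = (l**2 + l*l) + l = (l**2 + l**2) + l = 2*l**2 + l = l + 2*l**2)
c(E(-5, -4))*371 = ((3 - 4 - 5)*(1 + 2*(3 - 4 - 5)))*371 = -6*(1 + 2*(-6))*371 = -6*(1 - 12)*371 = -6*(-11)*371 = 66*371 = 24486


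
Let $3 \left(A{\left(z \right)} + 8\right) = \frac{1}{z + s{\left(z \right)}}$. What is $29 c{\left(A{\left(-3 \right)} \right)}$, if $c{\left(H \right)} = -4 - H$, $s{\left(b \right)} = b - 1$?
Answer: $\frac{2465}{21} \approx 117.38$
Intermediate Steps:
$s{\left(b \right)} = -1 + b$
$A{\left(z \right)} = -8 + \frac{1}{3 \left(-1 + 2 z\right)}$ ($A{\left(z \right)} = -8 + \frac{1}{3 \left(z + \left(-1 + z\right)\right)} = -8 + \frac{1}{3 \left(-1 + 2 z\right)}$)
$29 c{\left(A{\left(-3 \right)} \right)} = 29 \left(-4 - \frac{25 - -144}{3 \left(-1 + 2 \left(-3\right)\right)}\right) = 29 \left(-4 - \frac{25 + 144}{3 \left(-1 - 6\right)}\right) = 29 \left(-4 - \frac{1}{3} \frac{1}{-7} \cdot 169\right) = 29 \left(-4 - \frac{1}{3} \left(- \frac{1}{7}\right) 169\right) = 29 \left(-4 - - \frac{169}{21}\right) = 29 \left(-4 + \frac{169}{21}\right) = 29 \cdot \frac{85}{21} = \frac{2465}{21}$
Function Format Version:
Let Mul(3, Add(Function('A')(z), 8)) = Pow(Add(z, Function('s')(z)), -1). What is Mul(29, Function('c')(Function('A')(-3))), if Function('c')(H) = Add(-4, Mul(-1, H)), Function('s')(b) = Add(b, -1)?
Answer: Rational(2465, 21) ≈ 117.38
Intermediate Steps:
Function('s')(b) = Add(-1, b)
Function('A')(z) = Add(-8, Mul(Rational(1, 3), Pow(Add(-1, Mul(2, z)), -1))) (Function('A')(z) = Add(-8, Mul(Rational(1, 3), Pow(Add(z, Add(-1, z)), -1))) = Add(-8, Mul(Rational(1, 3), Pow(Add(-1, Mul(2, z)), -1))))
Mul(29, Function('c')(Function('A')(-3))) = Mul(29, Add(-4, Mul(-1, Mul(Rational(1, 3), Pow(Add(-1, Mul(2, -3)), -1), Add(25, Mul(-48, -3)))))) = Mul(29, Add(-4, Mul(-1, Mul(Rational(1, 3), Pow(Add(-1, -6), -1), Add(25, 144))))) = Mul(29, Add(-4, Mul(-1, Mul(Rational(1, 3), Pow(-7, -1), 169)))) = Mul(29, Add(-4, Mul(-1, Mul(Rational(1, 3), Rational(-1, 7), 169)))) = Mul(29, Add(-4, Mul(-1, Rational(-169, 21)))) = Mul(29, Add(-4, Rational(169, 21))) = Mul(29, Rational(85, 21)) = Rational(2465, 21)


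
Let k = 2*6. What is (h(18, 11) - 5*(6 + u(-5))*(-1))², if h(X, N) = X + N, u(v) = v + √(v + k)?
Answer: 1331 + 340*√7 ≈ 2230.6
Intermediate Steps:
k = 12
u(v) = v + √(12 + v) (u(v) = v + √(v + 12) = v + √(12 + v))
h(X, N) = N + X
(h(18, 11) - 5*(6 + u(-5))*(-1))² = ((11 + 18) - 5*(6 + (-5 + √(12 - 5)))*(-1))² = (29 - 5*(6 + (-5 + √7))*(-1))² = (29 - 5*(1 + √7)*(-1))² = (29 + (-5 - 5*√7)*(-1))² = (29 + (5 + 5*√7))² = (34 + 5*√7)²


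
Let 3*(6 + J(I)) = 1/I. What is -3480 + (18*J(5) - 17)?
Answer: -18019/5 ≈ -3603.8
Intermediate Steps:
J(I) = -6 + 1/(3*I)
-3480 + (18*J(5) - 17) = -3480 + (18*(-6 + (1/3)/5) - 17) = -3480 + (18*(-6 + (1/3)*(1/5)) - 17) = -3480 + (18*(-6 + 1/15) - 17) = -3480 + (18*(-89/15) - 17) = -3480 + (-534/5 - 17) = -3480 - 619/5 = -18019/5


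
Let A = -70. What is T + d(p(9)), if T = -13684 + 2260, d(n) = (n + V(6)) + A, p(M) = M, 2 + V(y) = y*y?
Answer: -11451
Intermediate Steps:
V(y) = -2 + y**2 (V(y) = -2 + y*y = -2 + y**2)
d(n) = -36 + n (d(n) = (n + (-2 + 6**2)) - 70 = (n + (-2 + 36)) - 70 = (n + 34) - 70 = (34 + n) - 70 = -36 + n)
T = -11424
T + d(p(9)) = -11424 + (-36 + 9) = -11424 - 27 = -11451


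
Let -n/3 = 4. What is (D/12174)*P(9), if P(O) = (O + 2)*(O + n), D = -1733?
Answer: 19063/4058 ≈ 4.6976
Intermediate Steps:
n = -12 (n = -3*4 = -12)
P(O) = (-12 + O)*(2 + O) (P(O) = (O + 2)*(O - 12) = (2 + O)*(-12 + O) = (-12 + O)*(2 + O))
(D/12174)*P(9) = (-1733/12174)*(-24 + 9**2 - 10*9) = (-1733*1/12174)*(-24 + 81 - 90) = -1733/12174*(-33) = 19063/4058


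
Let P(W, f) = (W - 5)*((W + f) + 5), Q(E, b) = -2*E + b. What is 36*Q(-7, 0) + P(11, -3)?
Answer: 582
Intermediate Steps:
Q(E, b) = b - 2*E
P(W, f) = (-5 + W)*(5 + W + f)
36*Q(-7, 0) + P(11, -3) = 36*(0 - 2*(-7)) + (-25 + 11² - 5*(-3) + 11*(-3)) = 36*(0 + 14) + (-25 + 121 + 15 - 33) = 36*14 + 78 = 504 + 78 = 582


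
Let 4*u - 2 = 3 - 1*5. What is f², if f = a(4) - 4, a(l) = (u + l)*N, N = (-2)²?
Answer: 144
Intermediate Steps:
u = 0 (u = ½ + (3 - 1*5)/4 = ½ + (3 - 5)/4 = ½ + (¼)*(-2) = ½ - ½ = 0)
N = 4
a(l) = 4*l (a(l) = (0 + l)*4 = l*4 = 4*l)
f = 12 (f = 4*4 - 4 = 16 - 4 = 12)
f² = 12² = 144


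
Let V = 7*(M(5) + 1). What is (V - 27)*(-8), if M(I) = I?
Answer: -120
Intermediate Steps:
V = 42 (V = 7*(5 + 1) = 7*6 = 42)
(V - 27)*(-8) = (42 - 27)*(-8) = 15*(-8) = -120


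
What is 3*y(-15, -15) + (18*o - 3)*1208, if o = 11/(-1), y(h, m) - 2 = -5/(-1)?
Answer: -242787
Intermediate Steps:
y(h, m) = 7 (y(h, m) = 2 - 5/(-1) = 2 - 5*(-1) = 2 + 5 = 7)
o = -11 (o = 11*(-1) = -11)
3*y(-15, -15) + (18*o - 3)*1208 = 3*7 + (18*(-11) - 3)*1208 = 21 + (-198 - 3)*1208 = 21 - 201*1208 = 21 - 242808 = -242787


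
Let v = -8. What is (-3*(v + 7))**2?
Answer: 9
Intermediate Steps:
(-3*(v + 7))**2 = (-3*(-8 + 7))**2 = (-3*(-1))**2 = 3**2 = 9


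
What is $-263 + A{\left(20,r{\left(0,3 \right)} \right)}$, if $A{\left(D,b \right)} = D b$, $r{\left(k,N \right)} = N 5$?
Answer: $37$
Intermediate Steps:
$r{\left(k,N \right)} = 5 N$
$-263 + A{\left(20,r{\left(0,3 \right)} \right)} = -263 + 20 \cdot 5 \cdot 3 = -263 + 20 \cdot 15 = -263 + 300 = 37$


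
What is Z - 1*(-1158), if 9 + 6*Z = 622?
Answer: 7561/6 ≈ 1260.2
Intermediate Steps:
Z = 613/6 (Z = -3/2 + (⅙)*622 = -3/2 + 311/3 = 613/6 ≈ 102.17)
Z - 1*(-1158) = 613/6 - 1*(-1158) = 613/6 + 1158 = 7561/6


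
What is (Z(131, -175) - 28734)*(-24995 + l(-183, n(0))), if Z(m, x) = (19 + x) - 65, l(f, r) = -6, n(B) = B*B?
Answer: 723903955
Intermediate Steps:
n(B) = B²
Z(m, x) = -46 + x
(Z(131, -175) - 28734)*(-24995 + l(-183, n(0))) = ((-46 - 175) - 28734)*(-24995 - 6) = (-221 - 28734)*(-25001) = -28955*(-25001) = 723903955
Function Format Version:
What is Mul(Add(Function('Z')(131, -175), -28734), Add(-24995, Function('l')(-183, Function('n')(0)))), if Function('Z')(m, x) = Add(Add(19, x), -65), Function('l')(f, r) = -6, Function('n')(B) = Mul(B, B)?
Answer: 723903955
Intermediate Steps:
Function('n')(B) = Pow(B, 2)
Function('Z')(m, x) = Add(-46, x)
Mul(Add(Function('Z')(131, -175), -28734), Add(-24995, Function('l')(-183, Function('n')(0)))) = Mul(Add(Add(-46, -175), -28734), Add(-24995, -6)) = Mul(Add(-221, -28734), -25001) = Mul(-28955, -25001) = 723903955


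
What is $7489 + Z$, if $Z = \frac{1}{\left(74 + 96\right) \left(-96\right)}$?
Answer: $\frac{122220479}{16320} \approx 7489.0$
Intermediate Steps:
$Z = - \frac{1}{16320}$ ($Z = \frac{1}{170 \left(-96\right)} = \frac{1}{-16320} = - \frac{1}{16320} \approx -6.1275 \cdot 10^{-5}$)
$7489 + Z = 7489 - \frac{1}{16320} = \frac{122220479}{16320}$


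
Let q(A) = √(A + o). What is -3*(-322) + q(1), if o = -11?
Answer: 966 + I*√10 ≈ 966.0 + 3.1623*I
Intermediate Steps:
q(A) = √(-11 + A) (q(A) = √(A - 11) = √(-11 + A))
-3*(-322) + q(1) = -3*(-322) + √(-11 + 1) = 966 + √(-10) = 966 + I*√10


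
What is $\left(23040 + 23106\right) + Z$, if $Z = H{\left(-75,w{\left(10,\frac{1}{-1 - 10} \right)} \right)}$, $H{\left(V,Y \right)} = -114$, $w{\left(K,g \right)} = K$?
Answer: $46032$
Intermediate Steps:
$Z = -114$
$\left(23040 + 23106\right) + Z = \left(23040 + 23106\right) - 114 = 46146 - 114 = 46032$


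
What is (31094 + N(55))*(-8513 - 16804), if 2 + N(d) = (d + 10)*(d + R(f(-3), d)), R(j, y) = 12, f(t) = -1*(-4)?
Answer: -897411699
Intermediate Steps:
f(t) = 4
N(d) = -2 + (10 + d)*(12 + d) (N(d) = -2 + (d + 10)*(d + 12) = -2 + (10 + d)*(12 + d))
(31094 + N(55))*(-8513 - 16804) = (31094 + (118 + 55**2 + 22*55))*(-8513 - 16804) = (31094 + (118 + 3025 + 1210))*(-25317) = (31094 + 4353)*(-25317) = 35447*(-25317) = -897411699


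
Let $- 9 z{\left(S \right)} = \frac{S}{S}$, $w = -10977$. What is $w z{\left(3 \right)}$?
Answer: $\frac{3659}{3} \approx 1219.7$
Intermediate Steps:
$z{\left(S \right)} = - \frac{1}{9}$ ($z{\left(S \right)} = - \frac{S \frac{1}{S}}{9} = \left(- \frac{1}{9}\right) 1 = - \frac{1}{9}$)
$w z{\left(3 \right)} = \left(-10977\right) \left(- \frac{1}{9}\right) = \frac{3659}{3}$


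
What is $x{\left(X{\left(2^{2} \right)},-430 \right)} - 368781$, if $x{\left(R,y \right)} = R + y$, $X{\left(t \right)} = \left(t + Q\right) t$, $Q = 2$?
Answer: $-369187$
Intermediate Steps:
$X{\left(t \right)} = t \left(2 + t\right)$ ($X{\left(t \right)} = \left(t + 2\right) t = \left(2 + t\right) t = t \left(2 + t\right)$)
$x{\left(X{\left(2^{2} \right)},-430 \right)} - 368781 = \left(2^{2} \left(2 + 2^{2}\right) - 430\right) - 368781 = \left(4 \left(2 + 4\right) - 430\right) - 368781 = \left(4 \cdot 6 - 430\right) - 368781 = \left(24 - 430\right) - 368781 = -406 - 368781 = -369187$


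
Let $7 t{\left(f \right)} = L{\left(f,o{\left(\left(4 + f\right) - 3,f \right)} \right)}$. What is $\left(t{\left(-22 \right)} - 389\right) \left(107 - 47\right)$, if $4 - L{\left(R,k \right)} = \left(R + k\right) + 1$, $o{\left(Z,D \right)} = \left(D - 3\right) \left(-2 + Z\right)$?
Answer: $- \frac{196380}{7} \approx -28054.0$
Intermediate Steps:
$o{\left(Z,D \right)} = \left(-3 + D\right) \left(-2 + Z\right)$
$L{\left(R,k \right)} = 3 - R - k$ ($L{\left(R,k \right)} = 4 - \left(\left(R + k\right) + 1\right) = 4 - \left(1 + R + k\right) = 3 - R - k$)
$t{\left(f \right)} = \frac{4 f}{7} - \frac{f \left(1 + f\right)}{7}$ ($t{\left(f \right)} = \frac{3 - f - \left(6 - 3 \left(\left(4 + f\right) - 3\right) - 2 f + f \left(\left(4 + f\right) - 3\right)\right)}{7} = \frac{3 - f - \left(6 - 3 \left(1 + f\right) - 2 f + f \left(1 + f\right)\right)}{7} = \frac{3 - f - \left(6 - \left(3 + 3 f\right) - 2 f + f \left(1 + f\right)\right)}{7} = \frac{3 - f - \left(3 - 5 f + f \left(1 + f\right)\right)}{7} = \frac{4 f - f \left(1 + f\right)}{7} = \frac{4 f}{7} - \frac{f \left(1 + f\right)}{7}$)
$\left(t{\left(-22 \right)} - 389\right) \left(107 - 47\right) = \left(\frac{1}{7} \left(-22\right) \left(3 - -22\right) - 389\right) \left(107 - 47\right) = \left(\frac{1}{7} \left(-22\right) \left(3 + 22\right) - 389\right) 60 = \left(\frac{1}{7} \left(-22\right) 25 - 389\right) 60 = \left(- \frac{550}{7} - 389\right) 60 = \left(- \frac{3273}{7}\right) 60 = - \frac{196380}{7}$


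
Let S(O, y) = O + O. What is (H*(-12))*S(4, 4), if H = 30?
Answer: -2880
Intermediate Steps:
S(O, y) = 2*O
(H*(-12))*S(4, 4) = (30*(-12))*(2*4) = -360*8 = -2880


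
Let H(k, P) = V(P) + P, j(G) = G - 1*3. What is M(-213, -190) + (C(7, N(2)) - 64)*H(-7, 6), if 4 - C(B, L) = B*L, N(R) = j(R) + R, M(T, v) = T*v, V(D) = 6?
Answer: 39666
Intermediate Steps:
j(G) = -3 + G (j(G) = G - 3 = -3 + G)
N(R) = -3 + 2*R (N(R) = (-3 + R) + R = -3 + 2*R)
H(k, P) = 6 + P
C(B, L) = 4 - B*L
M(-213, -190) + (C(7, N(2)) - 64)*H(-7, 6) = -213*(-190) + ((4 - 1*7*(-3 + 2*2)) - 64)*(6 + 6) = 40470 + ((4 - 1*7*(-3 + 4)) - 64)*12 = 40470 + ((4 - 1*7*1) - 64)*12 = 40470 + ((4 - 7) - 64)*12 = 40470 + (-3 - 64)*12 = 40470 - 67*12 = 40470 - 804 = 39666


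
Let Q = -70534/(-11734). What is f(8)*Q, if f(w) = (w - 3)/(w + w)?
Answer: 176335/93872 ≈ 1.8785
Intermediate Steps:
f(w) = (-3 + w)/(2*w) (f(w) = (-3 + w)/((2*w)) = (-3 + w)*(1/(2*w)) = (-3 + w)/(2*w))
Q = 35267/5867 (Q = -70534*(-1/11734) = 35267/5867 ≈ 6.0111)
f(8)*Q = ((½)*(-3 + 8)/8)*(35267/5867) = ((½)*(⅛)*5)*(35267/5867) = (5/16)*(35267/5867) = 176335/93872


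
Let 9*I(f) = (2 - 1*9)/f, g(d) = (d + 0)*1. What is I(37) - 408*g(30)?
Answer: -4075927/333 ≈ -12240.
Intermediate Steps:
g(d) = d (g(d) = d*1 = d)
I(f) = -7/(9*f) (I(f) = ((2 - 1*9)/f)/9 = ((2 - 9)/f)/9 = (-7/f)/9 = -7/(9*f))
I(37) - 408*g(30) = -7/9/37 - 408*30 = -7/9*1/37 - 12240 = -7/333 - 12240 = -4075927/333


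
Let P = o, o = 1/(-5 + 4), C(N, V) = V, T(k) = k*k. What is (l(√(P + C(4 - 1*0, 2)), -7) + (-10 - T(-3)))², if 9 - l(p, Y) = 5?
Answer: 225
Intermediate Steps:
T(k) = k²
o = -1 (o = 1/(-1) = -1)
P = -1
l(p, Y) = 4 (l(p, Y) = 9 - 1*5 = 9 - 5 = 4)
(l(√(P + C(4 - 1*0, 2)), -7) + (-10 - T(-3)))² = (4 + (-10 - 1*(-3)²))² = (4 + (-10 - 1*9))² = (4 + (-10 - 9))² = (4 - 19)² = (-15)² = 225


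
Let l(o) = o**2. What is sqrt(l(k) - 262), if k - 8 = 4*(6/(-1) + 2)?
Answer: 3*I*sqrt(22) ≈ 14.071*I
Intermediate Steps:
k = -8 (k = 8 + 4*(6/(-1) + 2) = 8 + 4*(6*(-1) + 2) = 8 + 4*(-6 + 2) = 8 + 4*(-4) = 8 - 16 = -8)
sqrt(l(k) - 262) = sqrt((-8)**2 - 262) = sqrt(64 - 262) = sqrt(-198) = 3*I*sqrt(22)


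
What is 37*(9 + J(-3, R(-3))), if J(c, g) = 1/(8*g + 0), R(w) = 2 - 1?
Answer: 2701/8 ≈ 337.63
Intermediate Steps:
R(w) = 1
J(c, g) = 1/(8*g)
37*(9 + J(-3, R(-3))) = 37*(9 + (1/8)/1) = 37*(9 + (1/8)*1) = 37*(9 + 1/8) = 37*(73/8) = 2701/8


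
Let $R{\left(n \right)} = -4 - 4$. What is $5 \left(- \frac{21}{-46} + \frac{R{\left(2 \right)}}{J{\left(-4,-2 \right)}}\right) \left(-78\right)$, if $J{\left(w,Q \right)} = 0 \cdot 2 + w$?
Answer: $- \frac{22035}{23} \approx -958.04$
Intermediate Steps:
$R{\left(n \right)} = -8$ ($R{\left(n \right)} = -4 - 4 = -8$)
$J{\left(w,Q \right)} = w$ ($J{\left(w,Q \right)} = 0 + w = w$)
$5 \left(- \frac{21}{-46} + \frac{R{\left(2 \right)}}{J{\left(-4,-2 \right)}}\right) \left(-78\right) = 5 \left(- \frac{21}{-46} - \frac{8}{-4}\right) \left(-78\right) = 5 \left(\left(-21\right) \left(- \frac{1}{46}\right) - -2\right) \left(-78\right) = 5 \left(\frac{21}{46} + 2\right) \left(-78\right) = 5 \cdot \frac{113}{46} \left(-78\right) = \frac{565}{46} \left(-78\right) = - \frac{22035}{23}$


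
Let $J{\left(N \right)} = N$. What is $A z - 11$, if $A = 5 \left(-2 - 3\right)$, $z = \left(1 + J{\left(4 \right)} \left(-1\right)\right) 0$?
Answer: $-11$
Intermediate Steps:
$z = 0$ ($z = \left(1 + 4 \left(-1\right)\right) 0 = \left(1 - 4\right) 0 = \left(-3\right) 0 = 0$)
$A = -25$ ($A = 5 \left(-5\right) = -25$)
$A z - 11 = \left(-25\right) 0 - 11 = 0 - 11 = -11$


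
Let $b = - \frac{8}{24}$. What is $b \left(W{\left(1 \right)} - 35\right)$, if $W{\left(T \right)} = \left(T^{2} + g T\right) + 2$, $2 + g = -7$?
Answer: $\frac{41}{3} \approx 13.667$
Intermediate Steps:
$g = -9$ ($g = -2 - 7 = -9$)
$W{\left(T \right)} = 2 + T^{2} - 9 T$ ($W{\left(T \right)} = \left(T^{2} - 9 T\right) + 2 = 2 + T^{2} - 9 T$)
$b = - \frac{1}{3}$ ($b = \left(-8\right) \frac{1}{24} = - \frac{1}{3} \approx -0.33333$)
$b \left(W{\left(1 \right)} - 35\right) = - \frac{\left(2 + 1^{2} - 9\right) - 35}{3} = - \frac{\left(2 + 1 - 9\right) - 35}{3} = - \frac{-6 - 35}{3} = \left(- \frac{1}{3}\right) \left(-41\right) = \frac{41}{3}$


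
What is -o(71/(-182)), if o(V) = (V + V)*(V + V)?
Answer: -5041/8281 ≈ -0.60874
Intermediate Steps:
o(V) = 4*V² (o(V) = (2*V)*(2*V) = 4*V²)
-o(71/(-182)) = -4*(71/(-182))² = -4*(71*(-1/182))² = -4*(-71/182)² = -4*5041/33124 = -1*5041/8281 = -5041/8281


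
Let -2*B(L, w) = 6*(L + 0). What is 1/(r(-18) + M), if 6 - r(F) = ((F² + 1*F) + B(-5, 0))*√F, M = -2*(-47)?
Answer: 50/932369 + 963*I*√2/1864738 ≈ 5.3627e-5 + 0.00073034*I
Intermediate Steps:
M = 94
B(L, w) = -3*L (B(L, w) = -3*(L + 0) = -3*L)
r(F) = 6 - √F*(15 + F + F²) (r(F) = 6 - ((F² + 1*F) - 3*(-5))*√F = 6 - ((F² + F) + 15)*√F = 6 - ((F + F²) + 15)*√F = 6 - (15 + F + F²)*√F = 6 - √F*(15 + F + F²))
1/(r(-18) + M) = 1/((6 - (-18)^(3/2) - (-18)^(5/2) - 45*I*√2) + 94) = 1/((6 - (-54)*I*√2 - 972*I*√2 - 45*I*√2) + 94) = 1/((6 + 54*I*√2 - 972*I*√2 - 45*I*√2) + 94) = 1/((6 - 963*I*√2) + 94) = 1/(100 - 963*I*√2)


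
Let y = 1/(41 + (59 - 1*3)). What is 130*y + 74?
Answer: 7308/97 ≈ 75.340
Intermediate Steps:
y = 1/97 (y = 1/(41 + (59 - 3)) = 1/(41 + 56) = 1/97 ≈ 0.010309)
130*y + 74 = 130*(1/97) + 74 = 130/97 + 74 = 7308/97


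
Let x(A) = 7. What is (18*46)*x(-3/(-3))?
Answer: 5796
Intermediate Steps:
(18*46)*x(-3/(-3)) = (18*46)*7 = 828*7 = 5796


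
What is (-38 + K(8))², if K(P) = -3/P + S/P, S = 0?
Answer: 94249/64 ≈ 1472.6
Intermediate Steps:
K(P) = -3/P (K(P) = -3/P + 0/P = -3/P + 0 = -3/P)
(-38 + K(8))² = (-38 - 3/8)² = (-307/8)² = 94249/64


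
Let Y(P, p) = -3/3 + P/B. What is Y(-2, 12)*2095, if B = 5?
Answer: -2933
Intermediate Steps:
Y(P, p) = -1 + P/5 (Y(P, p) = -3/3 + P/5 = -3*⅓ + P*(⅕) = -1 + P/5)
Y(-2, 12)*2095 = (-1 + (⅕)*(-2))*2095 = (-1 - ⅖)*2095 = -7/5*2095 = -2933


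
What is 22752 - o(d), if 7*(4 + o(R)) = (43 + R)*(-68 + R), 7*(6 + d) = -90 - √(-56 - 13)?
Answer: 7908129/343 - 439*I*√69/343 ≈ 23056.0 - 10.632*I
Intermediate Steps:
d = -132/7 - I*√69/7 (d = -6 + (-90 - √(-56 - 13))/7 = -6 + (-90 - √(-69))/7 = -6 + (-90 - I*√69)/7 = -6 + (-90/7 - I*√69/7) = -132/7 - I*√69/7 ≈ -18.857 - 1.1867*I)
o(R) = -4 + (-68 + R)*(43 + R)/7 (o(R) = -4 + ((43 + R)*(-68 + R))/7 = -4 + ((-68 + R)*(43 + R))/7 = -4 + (-68 + R)*(43 + R)/7)
22752 - o(d) = 22752 - (-2952/7 - 25*(-132/7 - I*√69/7)/7 + (-132/7 - I*√69/7)²/7) = 22752 - (-2952/7 + (3300/49 + 25*I*√69/49) + (-132/7 - I*√69/7)²/7) = 22752 - (-17364/49 + (-132/7 - I*√69/7)²/7 + 25*I*√69/49) = 22752 + (17364/49 - (-132/7 - I*√69/7)²/7 - 25*I*√69/49) = 1132212/49 - (-132/7 - I*√69/7)²/7 - 25*I*√69/49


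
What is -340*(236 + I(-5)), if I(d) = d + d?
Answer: -76840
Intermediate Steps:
I(d) = 2*d
-340*(236 + I(-5)) = -340*(236 + 2*(-5)) = -340*(236 - 10) = -340*226 = -76840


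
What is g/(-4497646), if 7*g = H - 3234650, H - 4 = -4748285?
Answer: 7982931/31483522 ≈ 0.25356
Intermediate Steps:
H = -4748281 (H = 4 - 4748285 = -4748281)
g = -7982931/7 (g = (-4748281 - 3234650)/7 = (⅐)*(-7982931) = -7982931/7 ≈ -1.1404e+6)
g/(-4497646) = -7982931/7/(-4497646) = -7982931/7*(-1/4497646) = 7982931/31483522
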